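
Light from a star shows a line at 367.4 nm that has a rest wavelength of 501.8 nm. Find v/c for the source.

λ'/λ₀ = 0.7322 < 1 (blueshift), so the source is approaching.
λ'/λ₀ = √((1 − β)/(1 + β)) for an approaching source ⇒ β = (1 − r²)/(1 + r²) with r = λ'/λ₀.
β = (1 − 0.5361)/(1 + 0.5361) ≈ 0.302.

0.302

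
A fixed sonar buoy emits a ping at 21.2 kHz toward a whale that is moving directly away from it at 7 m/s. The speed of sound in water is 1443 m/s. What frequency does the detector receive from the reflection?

21.0 kHz

At the whale (a moving observer), f₁ = f₀ · (v − u)/v = 21.2 × 1436/1443 ≈ 21.1 kHz.
The reflection then acts as a moving source: f₂ = f₁ · v/(v + u) ≈ 21.0 kHz.
Equivalently f₂ = f₀ · (v − u)/(v + u).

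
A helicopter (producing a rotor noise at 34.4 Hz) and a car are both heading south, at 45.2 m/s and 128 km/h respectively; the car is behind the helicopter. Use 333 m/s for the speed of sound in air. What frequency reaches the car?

33.5 Hz

128 km/h = 35.56 m/s.
The car is behind, so the helicopter is moving away from it while the car is moving toward the helicopter.
Both move, so f' = f · (v + v_o)/(v + v_s).
f' = 34.4 × (333 + 35.56)/(333 + 45.2) = 34.4 × 368.56/378.2 ≈ 33.5 Hz.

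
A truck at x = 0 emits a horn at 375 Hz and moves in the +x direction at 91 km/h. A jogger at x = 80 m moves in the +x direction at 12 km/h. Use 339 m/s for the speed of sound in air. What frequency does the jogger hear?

91 km/h = 25.28 m/s; 12 km/h = 3.333 m/s.
The observer lies on the +x side, so the source is heading toward the observer and the observer is heading away from the source.
With source approaching and observer receding, f' = f · (v − v_o)/(v − v_s).
f' = 375 × (339 − 3.333)/(339 − 25.28) = 375 × 335.67/313.72 ≈ 401 Hz.

401 Hz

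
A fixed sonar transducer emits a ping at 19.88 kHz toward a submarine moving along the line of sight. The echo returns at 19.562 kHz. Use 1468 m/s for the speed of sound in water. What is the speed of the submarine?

Double Doppler shift off a moving reflector: f₂ = f₀ · (v + u)/(v − u) (u > 0 toward emitter).
Rearranging, u = v · (f₂ − f₀)/(f₂ + f₀) = 1468 × -0.318/39.442 ≈ -11.8 m/s.
So the submarine is moving at 11.8 m/s away from the emitter.

11.8 m/s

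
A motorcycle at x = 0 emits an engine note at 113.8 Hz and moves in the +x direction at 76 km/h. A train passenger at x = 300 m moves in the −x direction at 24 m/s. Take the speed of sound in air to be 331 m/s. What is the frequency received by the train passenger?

130 Hz

76 km/h = 21.11 m/s.
The observer lies on the +x side, so the source is heading toward the observer and the observer is heading toward the source.
General Doppler shift: f' = f · (v + v_o)/(v − v_s).
f' = 113.8 × (331 + 24)/(331 − 21.11) = 113.8 × 355/309.89 ≈ 130 Hz.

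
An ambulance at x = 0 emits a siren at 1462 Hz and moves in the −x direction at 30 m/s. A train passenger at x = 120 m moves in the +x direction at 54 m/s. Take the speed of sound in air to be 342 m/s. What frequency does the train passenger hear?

1132 Hz

The observer lies on the +x side, so the source is heading away from the observer and the observer is heading away from the source.
With source receding and observer receding, f' = f · (v − v_o)/(v + v_s).
f' = 1462 × (342 − 54)/(342 + 30) = 1462 × 288/372 ≈ 1132 Hz.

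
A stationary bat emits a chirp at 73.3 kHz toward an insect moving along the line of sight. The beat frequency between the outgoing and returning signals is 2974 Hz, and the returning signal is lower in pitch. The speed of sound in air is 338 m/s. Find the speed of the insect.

Double Doppler shift off a moving reflector: f₂ = f₀ · (v + u)/(v − u) (u > 0 toward emitter).
Returning signal is lower, so f₂ = f₀ − Δf = 73300 − 2974 = 70326 Hz.
Rearranging, u = v · (f₂ − f₀)/(f₂ + f₀) = 338 × -2974/143626 ≈ -7.0 m/s.
So the insect is moving at 7.0 m/s away from the emitter.

7.0 m/s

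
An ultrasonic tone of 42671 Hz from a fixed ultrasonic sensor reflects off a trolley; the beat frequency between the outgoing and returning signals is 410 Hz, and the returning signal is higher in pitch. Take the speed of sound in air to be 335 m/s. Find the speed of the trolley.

Double Doppler shift off a moving reflector: f₂ = f₀ · (v + u)/(v − u) (u > 0 toward emitter).
Returning signal is higher, so f₂ = f₀ + Δf = 42671 + 410 = 43081 Hz.
Rearranging, u = v · (f₂ − f₀)/(f₂ + f₀) = 335 × 410/85752 ≈ 1.60 m/s.
So the trolley is moving at 1.60 m/s toward the emitter.

1.60 m/s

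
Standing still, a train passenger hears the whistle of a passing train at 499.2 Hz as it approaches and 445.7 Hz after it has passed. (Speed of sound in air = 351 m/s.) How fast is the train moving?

19.9 m/s

f₁/f₂ = (v + v_s)/(v − v_s), so v_s = v · (f₁ − f₂)/(f₁ + f₂).
v_s = 351 × (499.2 − 445.7)/(499.2 + 445.7) = 351 × 53.5/944.9 ≈ 19.9 m/s.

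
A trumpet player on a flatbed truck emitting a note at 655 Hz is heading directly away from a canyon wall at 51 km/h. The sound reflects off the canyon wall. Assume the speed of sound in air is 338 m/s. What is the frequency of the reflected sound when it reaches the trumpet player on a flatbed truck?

602 Hz

51 km/h = 14.17 m/s.
The canyon wall receives the sound from a moving source: f₁ = f₀ · v/(v + v_e) = 655 × 338/352.17 ≈ 629 Hz.
On the return leg the trumpet player on a flatbed truck is a moving observer: f₂ = f₁ · (v − v_e)/v = 629 × 323.83/338 ≈ 602 Hz.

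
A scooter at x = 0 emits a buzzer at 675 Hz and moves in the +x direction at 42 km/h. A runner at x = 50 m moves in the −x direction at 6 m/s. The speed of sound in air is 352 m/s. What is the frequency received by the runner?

710 Hz

42 km/h = 11.67 m/s.
The observer lies on the +x side, so the source is heading toward the observer and the observer is heading toward the source.
With source approaching and observer approaching, f' = f · (v + v_o)/(v − v_s).
f' = 675 × (352 + 6)/(352 − 11.67) = 675 × 358/340.33 ≈ 710 Hz.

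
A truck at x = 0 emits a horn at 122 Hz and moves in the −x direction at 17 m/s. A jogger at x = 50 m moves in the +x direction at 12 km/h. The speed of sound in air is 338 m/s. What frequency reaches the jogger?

12 km/h = 3.333 m/s.
The observer lies on the +x side, so the source is heading away from the observer and the observer is heading away from the source.
General Doppler shift: f' = f · (v − v_o)/(v + v_s).
f' = 122 × (338 − 3.333)/(338 + 17) = 122 × 334.67/355 ≈ 115 Hz.

115 Hz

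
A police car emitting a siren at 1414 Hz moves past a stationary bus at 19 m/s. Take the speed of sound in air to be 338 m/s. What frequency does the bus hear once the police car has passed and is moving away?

Receding: f₂ = f · v/(v + v_s) = 1414 × 338/357 ≈ 1339 Hz.

1339 Hz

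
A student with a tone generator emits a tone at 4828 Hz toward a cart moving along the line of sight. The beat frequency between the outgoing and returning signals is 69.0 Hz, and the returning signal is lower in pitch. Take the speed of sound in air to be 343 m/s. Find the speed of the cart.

2.47 m/s

Double Doppler shift off a moving reflector: f₂ = f₀ · (v + u)/(v − u) (u > 0 toward emitter).
Returning signal is lower, so f₂ = f₀ − Δf = 4828 − 69 = 4759 Hz.
Rearranging, u = v · (f₂ − f₀)/(f₂ + f₀) = 343 × -69/9587 ≈ -2.47 m/s.
So the cart is moving at 2.47 m/s away from the emitter.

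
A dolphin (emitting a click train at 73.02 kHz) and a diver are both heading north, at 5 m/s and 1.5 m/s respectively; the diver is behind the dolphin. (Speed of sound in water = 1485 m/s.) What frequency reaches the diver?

The diver is behind, so the dolphin is moving away from it while the diver is moving toward the dolphin.
Both move, so f' = f · (v + v_o)/(v + v_s).
f' = 73.02 × (1485 + 1.5)/(1485 + 5) = 73.02 × 1486.5/1490 ≈ 72.8 kHz.

72.8 kHz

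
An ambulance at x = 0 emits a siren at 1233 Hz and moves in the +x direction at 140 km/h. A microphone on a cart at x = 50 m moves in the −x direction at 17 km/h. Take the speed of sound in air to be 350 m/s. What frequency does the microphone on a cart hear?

1406 Hz

140 km/h = 38.89 m/s; 17 km/h = 4.722 m/s.
The observer lies on the +x side, so the source is heading toward the observer and the observer is heading toward the source.
General Doppler shift: f' = f · (v + v_o)/(v − v_s).
f' = 1233 × (350 + 4.722)/(350 − 38.89) = 1233 × 354.72/311.11 ≈ 1406 Hz.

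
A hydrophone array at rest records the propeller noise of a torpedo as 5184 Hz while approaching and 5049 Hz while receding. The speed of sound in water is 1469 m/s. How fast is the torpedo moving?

19.4 m/s

f₁/f₂ = (v + v_s)/(v − v_s), so v_s = v · (f₁ − f₂)/(f₁ + f₂).
v_s = 1469 × (5184 − 5049)/(5184 + 5049) = 1469 × 135/10233 ≈ 19.4 m/s.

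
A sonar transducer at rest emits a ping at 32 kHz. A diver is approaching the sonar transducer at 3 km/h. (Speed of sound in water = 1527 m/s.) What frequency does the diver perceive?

32.0 kHz

3 km/h = 0.8333 m/s.
Only the observer moves, toward the source, so f' = f · (v + v_o)/v.
f' = 32 × (1527 + 0.8333)/1527 = 32 × 1527.8/1527 ≈ 32.0 kHz.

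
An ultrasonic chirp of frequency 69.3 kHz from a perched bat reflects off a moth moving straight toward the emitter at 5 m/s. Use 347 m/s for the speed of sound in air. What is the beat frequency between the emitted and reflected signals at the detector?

2026 Hz

At the moth (a moving observer), f₁ = f₀ · (v + u)/v = 69.3 × 352/347 ≈ 70.299 kHz.
The reflection then acts as a moving source: f₂ = f₁ · v/(v − u) ≈ 71.326 kHz.
Equivalently f₂ = f₀ · (v + u)/(v − u).
Beat frequency (with f₀ = 69300 Hz): |f₂ − f₀| = 2u·f₀/(v − u) = 2 × 5 × 69300/342 ≈ 2026 Hz.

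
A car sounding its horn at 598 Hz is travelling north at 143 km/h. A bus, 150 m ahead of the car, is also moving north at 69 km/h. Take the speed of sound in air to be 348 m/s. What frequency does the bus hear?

143 km/h = 39.72 m/s; 69 km/h = 19.17 m/s.
The bus is ahead, so the car is moving toward it while the bus is moving away from the car.
General Doppler shift: f' = f · (v − v_o)/(v − v_s).
f' = 598 × (348 − 19.17)/(348 − 39.72) = 598 × 328.83/308.28 ≈ 638 Hz.

638 Hz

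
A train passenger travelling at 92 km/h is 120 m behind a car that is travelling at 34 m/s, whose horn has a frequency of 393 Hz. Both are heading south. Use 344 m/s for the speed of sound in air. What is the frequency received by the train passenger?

92 km/h = 25.56 m/s.
The train passenger is behind, so the car is moving away from it while the train passenger is moving toward the car.
With source receding and observer approaching, f' = f · (v + v_o)/(v + v_s).
f' = 393 × (344 + 25.56)/(344 + 34) = 393 × 369.56/378 ≈ 384 Hz.

384 Hz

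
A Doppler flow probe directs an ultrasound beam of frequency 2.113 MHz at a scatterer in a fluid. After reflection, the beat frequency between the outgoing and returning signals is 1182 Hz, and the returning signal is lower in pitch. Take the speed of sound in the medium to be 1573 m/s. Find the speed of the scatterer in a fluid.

0.44 m/s

Double Doppler shift off a moving reflector: f₂ = f₀ · (v + u)/(v − u) (u > 0 toward emitter).
Returning signal is lower, so f₂ = f₀ − Δf = 2113000 − 1182 = 2111818 Hz.
Rearranging, u = v · (f₂ − f₀)/(f₂ + f₀) = 1573 × -1182/4224818 ≈ -0.44 m/s.
So the scatterer in a fluid is moving at 0.44 m/s away from the emitter.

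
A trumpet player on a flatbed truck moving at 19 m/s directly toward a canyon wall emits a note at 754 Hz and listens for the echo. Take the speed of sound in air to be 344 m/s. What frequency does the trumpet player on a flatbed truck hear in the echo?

842 Hz

The canyon wall receives the sound from a moving source: f₁ = f₀ · v/(v − v_e) = 754 × 344/325 ≈ 798 Hz.
On the return leg the trumpet player on a flatbed truck is a moving observer: f₂ = f₁ · (v + v_e)/v = 798 × 363/344 ≈ 842 Hz.
Equivalently f₂ = f₀ · (v + v_e)/(v − v_e).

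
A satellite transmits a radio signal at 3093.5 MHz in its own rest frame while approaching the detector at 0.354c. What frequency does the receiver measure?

4478.6 MHz

Relativistic Doppler for frequency: f' = f₀ · √((1 + β)/(1 − β)).
f' = 3093.5 × √(1.3540/0.6460) = 3093.5 × 1.44775 ≈ 4478.6 MHz.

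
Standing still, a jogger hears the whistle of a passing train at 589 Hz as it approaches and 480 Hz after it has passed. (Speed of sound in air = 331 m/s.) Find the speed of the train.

f₁/f₂ = (v + v_s)/(v − v_s), so v_s = v · (f₁ − f₂)/(f₁ + f₂).
v_s = 331 × (589 − 480)/(589 + 480) = 331 × 109/1069 ≈ 34 m/s.

34 m/s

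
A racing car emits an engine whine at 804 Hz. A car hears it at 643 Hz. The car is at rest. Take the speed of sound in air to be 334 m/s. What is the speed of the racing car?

84 m/s

f' < f, so the racing car is receding.
f' = f · v/(v + v_s) ⇒ v_s = v · |1 − f/f'|.
v_s = 334 × |1 − 804/643| = 334 × 0.2504 ≈ 84 m/s.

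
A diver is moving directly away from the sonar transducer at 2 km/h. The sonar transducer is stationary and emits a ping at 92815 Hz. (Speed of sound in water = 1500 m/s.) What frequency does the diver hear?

2 km/h = 0.5556 m/s.
Moving observer, stationary source: f' = f · (v − v_o)/v.
f' = 92815 × (1500 − 0.5556)/1500 = 92815 × 1499.4/1500 ≈ 92781 Hz.

92781 Hz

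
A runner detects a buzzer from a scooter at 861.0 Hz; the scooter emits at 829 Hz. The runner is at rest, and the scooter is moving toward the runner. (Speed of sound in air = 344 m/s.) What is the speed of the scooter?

f' = f · v/(v − v_s) ⇒ v_s = v · |1 − f/f'|.
v_s = 344 × |1 − 829/861.0| = 344 × 0.03717 ≈ 12.8 m/s.

12.8 m/s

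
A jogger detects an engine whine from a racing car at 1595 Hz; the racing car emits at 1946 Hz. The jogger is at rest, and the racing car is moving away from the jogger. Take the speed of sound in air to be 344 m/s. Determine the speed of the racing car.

76 m/s

f' = f · v/(v + v_s) ⇒ v_s = v · |1 − f/f'|.
v_s = 344 × |1 − 1946/1595| = 344 × 0.2201 ≈ 76 m/s.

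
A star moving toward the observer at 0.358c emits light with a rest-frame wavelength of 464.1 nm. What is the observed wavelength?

319.1 nm

Relativistic Doppler for wavelength: λ' = λ₀ · √((1 − β)/(1 + β)).
λ' = 464.1 × √(0.6420/1.3580) = 464.1 × 0.68757 ≈ 319.1 nm.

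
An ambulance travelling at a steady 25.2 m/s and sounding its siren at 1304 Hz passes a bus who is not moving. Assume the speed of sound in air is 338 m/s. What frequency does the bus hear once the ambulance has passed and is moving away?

Receding: f₂ = f · v/(v + v_s) = 1304 × 338/363.2 ≈ 1214 Hz.

1214 Hz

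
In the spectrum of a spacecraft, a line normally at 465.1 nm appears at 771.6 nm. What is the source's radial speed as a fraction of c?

λ'/λ₀ = 1.6590 > 1 (redshift), so the source is receding.
λ'/λ₀ = √((1 + β)/(1 − β)) for a receding source ⇒ β = (r² − 1)/(r² + 1) with r = λ'/λ₀.
β = (2.7523 − 1)/(2.7523 + 1) ≈ 0.467.

0.467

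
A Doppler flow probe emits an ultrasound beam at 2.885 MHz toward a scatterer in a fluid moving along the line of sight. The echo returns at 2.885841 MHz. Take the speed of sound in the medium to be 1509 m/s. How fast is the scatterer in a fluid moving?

Double Doppler shift off a moving reflector: f₂ = f₀ · (v + u)/(v − u) (u > 0 toward emitter).
Rearranging, u = v · (f₂ − f₀)/(f₂ + f₀) = 1509 × 0.000841/5.770841 ≈ 0.22 m/s.
So the scatterer in a fluid is moving at 0.22 m/s toward the emitter.

0.22 m/s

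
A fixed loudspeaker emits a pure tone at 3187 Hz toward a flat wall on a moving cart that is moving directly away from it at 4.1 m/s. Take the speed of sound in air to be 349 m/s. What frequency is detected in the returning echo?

At the flat wall on a moving cart (a moving observer), f₁ = f₀ · (v − u)/v = 3187 × 344.9/349 ≈ 3150 Hz.
The reflection then acts as a moving source: f₂ = f₁ · v/(v + u) ≈ 3113 Hz.
Equivalently f₂ = f₀ · (v − u)/(v + u).

3113 Hz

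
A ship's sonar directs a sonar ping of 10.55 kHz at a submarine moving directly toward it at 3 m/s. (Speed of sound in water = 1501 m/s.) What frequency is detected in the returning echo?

10.59 kHz

The submarine first receives the wave as a moving observer: f₁ = f₀ · (v + u)/v = 10.55 × (1501 + 3)/1501 ≈ 10.57 kHz.
On reflection it acts as a source moving toward the stationary detector: f₂ = f₁ · v/(v − u) = 10.57 × 1501/1498 ≈ 10.59 kHz.
Equivalently f₂ = f₀ · (v + u)/(v − u).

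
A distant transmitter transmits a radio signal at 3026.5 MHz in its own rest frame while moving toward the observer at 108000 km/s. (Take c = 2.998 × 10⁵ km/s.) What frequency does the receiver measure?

β = v/c = 108000/299800 = 0.3602.
Relativistic Doppler for frequency: f' = f₀ · √((1 + β)/(1 − β)).
f' = 3026.5 × √(1.3602/0.6398) = 3026.5 × 1.45814 ≈ 4413.1 MHz.

4413.1 MHz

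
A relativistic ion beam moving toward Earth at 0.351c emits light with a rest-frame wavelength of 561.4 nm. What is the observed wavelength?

389.1 nm

Relativistic Doppler for wavelength: λ' = λ₀ · √((1 − β)/(1 + β)).
λ' = 561.4 × √(0.6490/1.3510) = 561.4 × 0.69310 ≈ 389.1 nm.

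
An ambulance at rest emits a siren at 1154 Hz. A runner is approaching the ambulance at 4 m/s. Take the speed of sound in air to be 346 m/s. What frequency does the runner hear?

Moving observer, stationary source: f' = f · (v + v_o)/v.
f' = 1154 × (346 + 4)/346 = 1154 × 350/346 ≈ 1167 Hz.

1167 Hz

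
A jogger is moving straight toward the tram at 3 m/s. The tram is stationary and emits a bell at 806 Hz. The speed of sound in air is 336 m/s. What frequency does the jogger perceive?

813 Hz

Moving observer, stationary source: f' = f · (v + v_o)/v.
f' = 806 × (336 + 3)/336 = 806 × 339/336 ≈ 813 Hz.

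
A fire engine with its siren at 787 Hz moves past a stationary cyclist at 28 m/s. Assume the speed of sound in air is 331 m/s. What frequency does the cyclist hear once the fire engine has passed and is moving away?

726 Hz

Receding: f₂ = f · v/(v + v_s) = 787 × 331/359 ≈ 726 Hz.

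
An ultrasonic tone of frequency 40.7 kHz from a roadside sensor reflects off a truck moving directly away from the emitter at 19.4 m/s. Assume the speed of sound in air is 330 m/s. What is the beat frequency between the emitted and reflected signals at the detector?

4520 Hz

The truck first receives the wave as a moving observer: f₁ = f₀ · (v − u)/v = 40.7 × (330 − 19.4)/330 ≈ 38.31 kHz.
On reflection it acts as a source moving away from the stationary detector: f₂ = f₁ · v/(v + u) = 38.31 × 330/349.4 ≈ 36.18 kHz.
Beat frequency (with f₀ = 40700 Hz): |f₂ − f₀| = 2u·f₀/(v + u) = 2 × 19.4 × 40700/349.4 ≈ 4520 Hz.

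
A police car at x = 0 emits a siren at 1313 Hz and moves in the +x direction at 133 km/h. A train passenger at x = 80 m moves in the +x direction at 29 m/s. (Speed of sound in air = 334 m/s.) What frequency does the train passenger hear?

133 km/h = 36.94 m/s.
The observer lies on the +x side, so the source is heading toward the observer and the observer is heading away from the source.
General Doppler shift: f' = f · (v − v_o)/(v − v_s).
f' = 1313 × (334 − 29)/(334 − 36.94) = 1313 × 305/297.06 ≈ 1348 Hz.

1348 Hz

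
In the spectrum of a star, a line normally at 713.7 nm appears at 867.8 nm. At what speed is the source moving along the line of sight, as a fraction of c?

0.193

λ'/λ₀ = 1.2159 > 1 (redshift), so the source is receding.
λ'/λ₀ = √((1 + β)/(1 − β)) for a receding source ⇒ β = (r² − 1)/(r² + 1) with r = λ'/λ₀.
β = (1.4785 − 1)/(1.4785 + 1) ≈ 0.193.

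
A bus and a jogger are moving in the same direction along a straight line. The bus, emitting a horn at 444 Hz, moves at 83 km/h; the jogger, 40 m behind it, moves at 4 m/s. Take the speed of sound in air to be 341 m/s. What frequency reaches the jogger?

421 Hz

83 km/h = 23.06 m/s.
The jogger is behind, so the bus is moving away from it while the jogger is moving toward the bus.
With source receding and observer approaching, f' = f · (v + v_o)/(v + v_s).
f' = 444 × (341 + 4)/(341 + 23.06) = 444 × 345/364.06 ≈ 421 Hz.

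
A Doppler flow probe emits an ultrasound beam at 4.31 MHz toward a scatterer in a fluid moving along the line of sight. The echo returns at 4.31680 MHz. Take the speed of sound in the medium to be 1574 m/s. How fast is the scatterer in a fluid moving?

1.24 m/s

Double Doppler shift off a moving reflector: f₂ = f₀ · (v + u)/(v − u) (u > 0 toward emitter).
Rearranging, u = v · (f₂ − f₀)/(f₂ + f₀) = 1574 × 0.00680/8.62680 ≈ 1.24 m/s.
So the scatterer in a fluid is moving at 1.24 m/s toward the emitter.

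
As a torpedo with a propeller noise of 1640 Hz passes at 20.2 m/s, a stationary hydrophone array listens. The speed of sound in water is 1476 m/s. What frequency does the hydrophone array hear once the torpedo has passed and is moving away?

Receding: f₂ = f · v/(v + v_s) = 1640 × 1476/1496.2 ≈ 1618 Hz.

1618 Hz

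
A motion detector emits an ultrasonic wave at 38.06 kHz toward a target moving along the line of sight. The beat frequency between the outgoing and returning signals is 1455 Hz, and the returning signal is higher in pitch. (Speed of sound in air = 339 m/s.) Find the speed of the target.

6.4 m/s

Double Doppler shift off a moving reflector: f₂ = f₀ · (v + u)/(v − u) (u > 0 toward emitter).
Returning signal is higher, so f₂ = f₀ + Δf = 38060 + 1455 = 39515 Hz.
Rearranging, u = v · (f₂ − f₀)/(f₂ + f₀) = 339 × 1455/77575 ≈ 6.4 m/s.
So the target is moving at 6.4 m/s toward the emitter.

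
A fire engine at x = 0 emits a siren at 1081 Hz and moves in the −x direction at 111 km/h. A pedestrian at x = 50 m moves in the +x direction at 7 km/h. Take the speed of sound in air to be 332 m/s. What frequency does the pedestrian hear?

983 Hz

111 km/h = 30.83 m/s; 7 km/h = 1.944 m/s.
The observer lies on the +x side, so the source is heading away from the observer and the observer is heading away from the source.
Both move, so f' = f · (v − v_o)/(v + v_s).
f' = 1081 × (332 − 1.944)/(332 + 30.83) = 1081 × 330.06/362.83 ≈ 983 Hz.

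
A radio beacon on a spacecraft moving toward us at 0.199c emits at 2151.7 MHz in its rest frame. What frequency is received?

2632.5 MHz

Relativistic Doppler for frequency: f' = f₀ · √((1 + β)/(1 − β)).
f' = 2151.7 × √(1.1990/0.8010) = 2151.7 × 1.22347 ≈ 2632.5 MHz.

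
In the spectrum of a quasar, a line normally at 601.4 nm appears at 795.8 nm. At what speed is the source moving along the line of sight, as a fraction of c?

λ'/λ₀ = 1.3232 > 1 (redshift), so the source is receding.
λ'/λ₀ = √((1 + β)/(1 − β)) for a receding source ⇒ β = (r² − 1)/(r² + 1) with r = λ'/λ₀.
β = (1.7510 − 1)/(1.7510 + 1) ≈ 0.273.

0.273c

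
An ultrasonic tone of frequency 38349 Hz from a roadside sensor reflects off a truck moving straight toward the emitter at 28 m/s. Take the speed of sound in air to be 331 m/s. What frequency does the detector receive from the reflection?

45437 Hz

At the truck (a moving observer), f₁ = f₀ · (v + u)/v = 38349 × 359/331 ≈ 41593 Hz.
The reflection then acts as a moving source: f₂ = f₁ · v/(v − u) ≈ 45437 Hz.
Equivalently f₂ = f₀ · (v + u)/(v − u).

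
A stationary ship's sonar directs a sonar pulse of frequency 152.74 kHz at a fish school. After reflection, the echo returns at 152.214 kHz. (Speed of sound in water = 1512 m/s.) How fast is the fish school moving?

2.61 m/s

Double Doppler shift off a moving reflector: f₂ = f₀ · (v + u)/(v − u) (u > 0 toward emitter).
Rearranging, u = v · (f₂ − f₀)/(f₂ + f₀) = 1512 × -0.526/304.954 ≈ -2.61 m/s.
So the fish school is moving at 2.61 m/s away from the emitter.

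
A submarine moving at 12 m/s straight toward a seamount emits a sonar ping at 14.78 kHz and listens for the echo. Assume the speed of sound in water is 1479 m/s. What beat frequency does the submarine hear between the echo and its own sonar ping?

242 Hz

The seamount receives the sound from a moving source: f₁ = f₀ · v/(v − v_e) = 14.78 × 1479/1467 ≈ 14.901 kHz.
On the return leg the submarine is a moving observer: f₂ = f₁ · (v + v_e)/v = 14.901 × 1491/1479 ≈ 15.022 kHz.
Equivalently f₂ = f₀ · (v + v_e)/(v − v_e).
Beat against the emitted tone (with f₀ = 14780 Hz): |f₂ − f₀| = 2v_e·f₀/(v − v_e) = 2 × 12 × 14780/1467 ≈ 242 Hz.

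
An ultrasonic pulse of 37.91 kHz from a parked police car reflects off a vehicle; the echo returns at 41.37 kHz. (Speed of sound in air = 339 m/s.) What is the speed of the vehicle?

Double Doppler shift off a moving reflector: f₂ = f₀ · (v + u)/(v − u) (u > 0 toward emitter).
Rearranging, u = v · (f₂ − f₀)/(f₂ + f₀) = 339 × 3.46/79.28 ≈ 14.8 m/s.
So the vehicle is moving at 14.8 m/s toward the emitter.

14.8 m/s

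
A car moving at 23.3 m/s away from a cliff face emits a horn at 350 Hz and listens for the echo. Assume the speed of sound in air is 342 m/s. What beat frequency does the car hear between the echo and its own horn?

The cliff face receives the sound from a moving source: f₁ = f₀ · v/(v + v_e) = 350 × 342/365.3 ≈ 327.7 Hz.
On the return leg the car is a moving observer: f₂ = f₁ · (v − v_e)/v = 327.7 × 318.7/342 ≈ 305.4 Hz.
Beat against the emitted tone: |f₂ − f₀| = 2v_e·f₀/(v + v_e) = 2 × 23.3 × 350/365.3 ≈ 44.6 Hz.

44.6 Hz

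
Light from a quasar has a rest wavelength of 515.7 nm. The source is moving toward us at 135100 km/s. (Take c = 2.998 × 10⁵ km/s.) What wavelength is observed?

β = v/c = 135100/299800 = 0.4506.
Relativistic Doppler for wavelength: λ' = λ₀ · √((1 − β)/(1 + β)).
λ' = 515.7 × √(0.5494/1.4506) = 515.7 × 0.61539 ≈ 317.4 nm.

317.4 nm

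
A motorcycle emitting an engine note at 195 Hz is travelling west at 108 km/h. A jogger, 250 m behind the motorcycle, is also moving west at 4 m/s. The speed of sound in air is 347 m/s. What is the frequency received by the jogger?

182 Hz

108 km/h = 30 m/s.
The jogger is behind, so the motorcycle is moving away from it while the jogger is moving toward the motorcycle.
General Doppler shift: f' = f · (v + v_o)/(v + v_s).
f' = 195 × (347 + 4)/(347 + 30) = 195 × 351/377 ≈ 182 Hz.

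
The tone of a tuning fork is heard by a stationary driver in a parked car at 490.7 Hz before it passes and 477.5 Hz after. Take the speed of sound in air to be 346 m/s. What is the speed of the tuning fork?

f₁/f₂ = (v + v_s)/(v − v_s), so v_s = v · (f₁ − f₂)/(f₁ + f₂).
v_s = 346 × (490.7 − 477.5)/(490.7 + 477.5) = 346 × 13.2/968.2 ≈ 4.7 m/s.

4.7 m/s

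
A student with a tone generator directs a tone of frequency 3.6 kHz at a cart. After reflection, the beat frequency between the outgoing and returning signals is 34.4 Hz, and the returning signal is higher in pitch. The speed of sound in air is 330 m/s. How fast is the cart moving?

1.57 m/s

Double Doppler shift off a moving reflector: f₂ = f₀ · (v + u)/(v − u) (u > 0 toward emitter).
Returning signal is higher, so f₂ = f₀ + Δf = 3600 + 34.4 = 3634.4 Hz.
Rearranging, u = v · (f₂ − f₀)/(f₂ + f₀) = 330 × 34.4/7234.4 ≈ 1.57 m/s.
So the cart is moving at 1.57 m/s toward the emitter.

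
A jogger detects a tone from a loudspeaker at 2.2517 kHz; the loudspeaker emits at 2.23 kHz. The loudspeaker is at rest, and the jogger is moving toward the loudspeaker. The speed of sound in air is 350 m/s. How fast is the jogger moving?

3.4 m/s

f' = f · (v + v_o)/v ⇒ v_o = v · |f'/f − 1|.
v_o = 350 × |2.2517/2.23 − 1| = 350 × 0.009731 ≈ 3.4 m/s.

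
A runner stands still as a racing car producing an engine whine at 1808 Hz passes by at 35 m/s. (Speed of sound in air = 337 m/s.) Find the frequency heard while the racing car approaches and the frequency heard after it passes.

Approaching: f₁ = f · v/(v − v_s) = 1808 × 337/302 ≈ 2018 Hz.
Receding: f₂ = f · v/(v + v_s) = 1808 × 337/372 ≈ 1638 Hz.

2018 Hz approaching; 1638 Hz receding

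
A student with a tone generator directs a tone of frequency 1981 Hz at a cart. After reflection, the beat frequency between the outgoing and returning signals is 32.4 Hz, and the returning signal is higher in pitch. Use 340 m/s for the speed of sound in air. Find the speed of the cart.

2.76 m/s

Double Doppler shift off a moving reflector: f₂ = f₀ · (v + u)/(v − u) (u > 0 toward emitter).
Returning signal is higher, so f₂ = f₀ + Δf = 1981 + 32.4 = 2013.4 Hz.
Rearranging, u = v · (f₂ − f₀)/(f₂ + f₀) = 340 × 32.4/3994.4 ≈ 2.76 m/s.
So the cart is moving at 2.76 m/s toward the emitter.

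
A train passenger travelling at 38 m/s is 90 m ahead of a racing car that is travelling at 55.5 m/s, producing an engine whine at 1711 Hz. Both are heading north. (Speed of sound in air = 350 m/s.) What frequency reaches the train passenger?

The train passenger is ahead, so the racing car is moving toward it while the train passenger is moving away from the racing car.
With source approaching and observer receding, f' = f · (v − v_o)/(v − v_s).
f' = 1711 × (350 − 38)/(350 − 55.5) = 1711 × 312/294.5 ≈ 1813 Hz.

1813 Hz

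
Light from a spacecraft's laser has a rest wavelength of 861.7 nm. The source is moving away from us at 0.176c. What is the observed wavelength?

1029.4 nm

Relativistic Doppler for wavelength: λ' = λ₀ · √((1 + β)/(1 − β)).
λ' = 861.7 × √(1.1760/0.8240) = 861.7 × 1.19465 ≈ 1029.4 nm.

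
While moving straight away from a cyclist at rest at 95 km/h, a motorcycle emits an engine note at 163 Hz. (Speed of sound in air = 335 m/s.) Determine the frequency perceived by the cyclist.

95 km/h = 26.39 m/s.
Moving source, stationary observer: f' = f · v/(v + v_s) since the source is receding.
f' = 163 × 335/(335 + 26.39) = 163 × 335/361.4 ≈ 151 Hz.

151 Hz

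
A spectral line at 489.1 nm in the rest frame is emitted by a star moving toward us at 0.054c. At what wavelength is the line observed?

Relativistic Doppler for wavelength: λ' = λ₀ · √((1 − β)/(1 + β)).
λ' = 489.1 × √(0.9460/1.0540) = 489.1 × 0.94738 ≈ 463.4 nm.

463.4 nm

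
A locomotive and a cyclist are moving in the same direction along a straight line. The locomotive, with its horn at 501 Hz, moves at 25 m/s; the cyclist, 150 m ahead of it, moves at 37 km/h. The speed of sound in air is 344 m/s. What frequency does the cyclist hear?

524 Hz

37 km/h = 10.28 m/s.
The cyclist is ahead, so the locomotive is moving toward it while the cyclist is moving away from the locomotive.
With source approaching and observer receding, f' = f · (v − v_o)/(v − v_s).
f' = 501 × (344 − 10.28)/(344 − 25) = 501 × 333.72/319 ≈ 524 Hz.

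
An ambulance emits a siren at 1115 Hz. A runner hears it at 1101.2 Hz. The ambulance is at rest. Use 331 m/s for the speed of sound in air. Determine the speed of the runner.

f' < f, so the runner is receding.
f' = f · (v − v_o)/v ⇒ v_o = v · |f'/f − 1|.
v_o = 331 × |1101.2/1115 − 1| = 331 × 0.01238 ≈ 4.1 m/s.

4.1 m/s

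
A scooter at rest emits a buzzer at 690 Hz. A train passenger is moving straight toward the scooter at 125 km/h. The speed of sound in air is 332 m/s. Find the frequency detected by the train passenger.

125 km/h = 34.72 m/s.
Only the observer moves, toward the source, so f' = f · (v + v_o)/v.
f' = 690 × (332 + 34.72)/332 = 690 × 366.72/332 ≈ 762 Hz.

762 Hz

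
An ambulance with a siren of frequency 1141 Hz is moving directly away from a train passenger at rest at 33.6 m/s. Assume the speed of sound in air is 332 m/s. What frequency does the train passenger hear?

1036 Hz

Moving source, stationary observer: f' = f · v/(v + v_s) since the source is receding.
f' = 1141 × 332/(332 + 33.6) = 1141 × 332/365.6 ≈ 1036 Hz.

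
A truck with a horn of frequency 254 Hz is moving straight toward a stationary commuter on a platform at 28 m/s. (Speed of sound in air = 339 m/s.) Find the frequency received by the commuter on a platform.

Moving source, stationary observer: f' = f · v/(v − v_s) since the source is approaching.
f' = 254 × 339/(339 − 28) = 254 × 339/311 ≈ 277 Hz.

277 Hz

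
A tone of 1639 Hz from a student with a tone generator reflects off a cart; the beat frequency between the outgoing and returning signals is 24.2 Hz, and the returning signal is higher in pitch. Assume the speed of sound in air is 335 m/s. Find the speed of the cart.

2.46 m/s

Double Doppler shift off a moving reflector: f₂ = f₀ · (v + u)/(v − u) (u > 0 toward emitter).
Returning signal is higher, so f₂ = f₀ + Δf = 1639 + 24.2 = 1663.2 Hz.
Rearranging, u = v · (f₂ − f₀)/(f₂ + f₀) = 335 × 24.2/3302.2 ≈ 2.46 m/s.
So the cart is moving at 2.46 m/s toward the emitter.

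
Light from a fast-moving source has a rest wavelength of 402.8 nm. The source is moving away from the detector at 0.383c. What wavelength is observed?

603.1 nm

Relativistic Doppler for wavelength: λ' = λ₀ · √((1 + β)/(1 − β)).
λ' = 402.8 × √(1.3830/0.6170) = 402.8 × 1.49716 ≈ 603.1 nm.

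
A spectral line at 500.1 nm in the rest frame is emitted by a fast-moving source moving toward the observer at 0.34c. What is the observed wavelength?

Relativistic Doppler for wavelength: λ' = λ₀ · √((1 − β)/(1 + β)).
λ' = 500.1 × √(0.6600/1.3400) = 500.1 × 0.70181 ≈ 351.0 nm.

351.0 nm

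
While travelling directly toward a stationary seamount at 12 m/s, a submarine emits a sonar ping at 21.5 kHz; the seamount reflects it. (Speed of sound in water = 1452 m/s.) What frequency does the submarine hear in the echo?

The seamount receives the sound from a moving source: f₁ = f₀ · v/(v − v_e) = 21.5 × 1452/1440 ≈ 21.7 kHz.
On the return leg the submarine is a moving observer: f₂ = f₁ · (v + v_e)/v = 21.7 × 1464/1452 ≈ 21.9 kHz.

21.9 kHz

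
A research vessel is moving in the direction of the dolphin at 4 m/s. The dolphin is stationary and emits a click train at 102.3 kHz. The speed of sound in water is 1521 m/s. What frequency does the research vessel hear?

Only the observer moves, toward the source, so f' = f · (v + v_o)/v.
f' = 102.3 × (1521 + 4)/1521 = 102.3 × 1525/1521 ≈ 102.6 kHz.

102.6 kHz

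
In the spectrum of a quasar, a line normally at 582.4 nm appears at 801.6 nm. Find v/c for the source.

0.309

λ'/λ₀ = 1.3764 > 1 (redshift), so the source is receding.
λ'/λ₀ = √((1 + β)/(1 − β)) for a receding source ⇒ β = (r² − 1)/(r² + 1) with r = λ'/λ₀.
β = (1.8944 − 1)/(1.8944 + 1) ≈ 0.309.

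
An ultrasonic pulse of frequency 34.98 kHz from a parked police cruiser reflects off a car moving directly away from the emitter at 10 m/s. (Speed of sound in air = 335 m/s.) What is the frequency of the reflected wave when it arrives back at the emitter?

33.0 kHz

The car first receives the wave as a moving observer: f₁ = f₀ · (v − u)/v = 34.98 × (335 − 10)/335 ≈ 33.9 kHz.
The reflection then acts as a moving source: f₂ = f₁ · v/(v + u) ≈ 33.0 kHz.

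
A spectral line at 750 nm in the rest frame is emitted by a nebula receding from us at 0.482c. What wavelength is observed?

Relativistic Doppler for wavelength: λ' = λ₀ · √((1 + β)/(1 − β)).
λ' = 750 × √(1.4820/0.5180) = 750 × 1.69145 ≈ 1268.6 nm.

1268.6 nm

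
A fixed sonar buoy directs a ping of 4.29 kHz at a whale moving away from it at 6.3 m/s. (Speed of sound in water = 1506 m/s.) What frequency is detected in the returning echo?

The whale first receives the wave as a moving observer: f₁ = f₀ · (v − u)/v = 4.29 × (1506 − 6.3)/1506 ≈ 4.27 kHz.
The reflection then acts as a moving source: f₂ = f₁ · v/(v + u) ≈ 4.25 kHz.
Equivalently f₂ = f₀ · (v − u)/(v + u).

4.25 kHz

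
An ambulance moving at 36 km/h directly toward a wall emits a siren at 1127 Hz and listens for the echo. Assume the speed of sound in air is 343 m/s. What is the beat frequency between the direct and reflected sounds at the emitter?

36 km/h = 10 m/s.
The wall receives the sound from a moving source: f₁ = f₀ · v/(v − v_e) = 1127 × 343/333 ≈ 1160.8 Hz.
On the return leg the ambulance is a moving observer: f₂ = f₁ · (v + v_e)/v = 1160.8 × 353/343 ≈ 1194.7 Hz.
Equivalently f₂ = f₀ · (v + v_e)/(v − v_e).
Beat against the emitted tone: |f₂ − f₀| = 2v_e·f₀/(v − v_e) = 2 × 10 × 1127/333 ≈ 68 Hz.

68 Hz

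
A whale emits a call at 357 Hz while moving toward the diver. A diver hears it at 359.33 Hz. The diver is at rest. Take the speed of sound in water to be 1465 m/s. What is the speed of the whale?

f' = f · v/(v − v_s) ⇒ v_s = v · |1 − f/f'|.
v_s = 1465 × |1 − 357/359.33| = 1465 × 0.006484 ≈ 9.5 m/s.

9.5 m/s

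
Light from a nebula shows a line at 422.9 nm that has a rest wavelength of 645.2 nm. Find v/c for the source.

0.399

λ'/λ₀ = 0.6555 < 1 (blueshift), so the source is approaching.
λ'/λ₀ = √((1 − β)/(1 + β)) for an approaching source ⇒ β = (1 − r²)/(1 + r²) with r = λ'/λ₀.
β = (1 − 0.4296)/(1 + 0.4296) ≈ 0.399.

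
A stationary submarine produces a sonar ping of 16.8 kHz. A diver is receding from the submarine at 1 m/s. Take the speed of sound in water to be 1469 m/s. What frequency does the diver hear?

16.79 kHz

Moving observer, stationary source: f' = f · (v − v_o)/v.
f' = 16.8 × (1469 − 1)/1469 = 16.8 × 1468/1469 ≈ 16.79 kHz.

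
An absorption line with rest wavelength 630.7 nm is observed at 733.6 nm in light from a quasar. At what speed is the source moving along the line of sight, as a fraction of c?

0.150c

λ'/λ₀ = 1.1632 > 1 (redshift), so the source is receding.
λ'/λ₀ = √((1 + β)/(1 − β)) for a receding source ⇒ β = (r² − 1)/(r² + 1) with r = λ'/λ₀.
β = (1.3529 − 1)/(1.3529 + 1) ≈ 0.150.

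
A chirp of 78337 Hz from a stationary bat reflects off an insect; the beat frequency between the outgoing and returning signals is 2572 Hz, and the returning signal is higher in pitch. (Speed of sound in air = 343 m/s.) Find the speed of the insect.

Double Doppler shift off a moving reflector: f₂ = f₀ · (v + u)/(v − u) (u > 0 toward emitter).
Returning signal is higher, so f₂ = f₀ + Δf = 78337 + 2572 = 80909 Hz.
Rearranging, u = v · (f₂ − f₀)/(f₂ + f₀) = 343 × 2572/159246 ≈ 5.5 m/s.
So the insect is moving at 5.5 m/s toward the emitter.

5.5 m/s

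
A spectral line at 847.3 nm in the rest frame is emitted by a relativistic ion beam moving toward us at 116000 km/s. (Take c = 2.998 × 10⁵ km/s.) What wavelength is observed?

β = v/c = 116000/299800 = 0.3869.
Relativistic Doppler for wavelength: λ' = λ₀ · √((1 − β)/(1 + β)).
λ' = 847.3 × √(0.6131/1.3869) = 847.3 × 0.66486 ≈ 563.3 nm.

563.3 nm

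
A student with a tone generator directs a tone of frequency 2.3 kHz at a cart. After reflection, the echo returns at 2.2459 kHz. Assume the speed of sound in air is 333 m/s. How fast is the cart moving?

4.0 m/s

Double Doppler shift off a moving reflector: f₂ = f₀ · (v + u)/(v − u) (u > 0 toward emitter).
Rearranging, u = v · (f₂ − f₀)/(f₂ + f₀) = 333 × -0.0541/4.5459 ≈ -4.0 m/s.
So the cart is moving at 4.0 m/s away from the emitter.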